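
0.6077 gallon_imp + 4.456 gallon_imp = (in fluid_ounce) 778.4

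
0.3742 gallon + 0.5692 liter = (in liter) 1.986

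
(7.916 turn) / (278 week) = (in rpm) 2.825e-06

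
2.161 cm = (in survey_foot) 0.0709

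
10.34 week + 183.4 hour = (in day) 80.02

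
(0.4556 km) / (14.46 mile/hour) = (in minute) 1.175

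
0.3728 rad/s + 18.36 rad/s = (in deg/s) 1073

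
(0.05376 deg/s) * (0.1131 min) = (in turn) 0.001013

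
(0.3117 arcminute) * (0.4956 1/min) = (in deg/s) 4.291e-05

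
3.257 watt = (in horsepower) 0.004368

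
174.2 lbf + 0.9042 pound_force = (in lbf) 175.1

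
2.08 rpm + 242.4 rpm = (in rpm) 244.5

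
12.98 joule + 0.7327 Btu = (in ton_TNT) 1.879e-07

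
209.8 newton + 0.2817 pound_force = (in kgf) 21.52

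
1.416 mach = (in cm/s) 4.821e+04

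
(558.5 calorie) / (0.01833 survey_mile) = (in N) 79.21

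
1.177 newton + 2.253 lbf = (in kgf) 1.142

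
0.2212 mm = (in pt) 0.627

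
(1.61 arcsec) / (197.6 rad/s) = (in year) 1.253e-15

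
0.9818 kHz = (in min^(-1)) 5.891e+04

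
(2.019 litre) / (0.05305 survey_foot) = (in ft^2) 1.344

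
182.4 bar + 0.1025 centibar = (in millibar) 1.824e+05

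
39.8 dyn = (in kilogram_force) 4.058e-05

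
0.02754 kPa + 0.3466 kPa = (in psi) 0.05426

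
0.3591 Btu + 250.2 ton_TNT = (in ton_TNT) 250.2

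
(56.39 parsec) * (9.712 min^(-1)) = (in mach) 8.272e+14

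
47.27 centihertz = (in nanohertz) 4.727e+08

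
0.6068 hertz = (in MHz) 6.068e-07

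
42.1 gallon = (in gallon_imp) 35.06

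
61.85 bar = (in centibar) 6185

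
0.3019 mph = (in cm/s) 13.5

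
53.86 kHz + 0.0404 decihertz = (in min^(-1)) 3.232e+06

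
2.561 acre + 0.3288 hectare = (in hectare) 1.365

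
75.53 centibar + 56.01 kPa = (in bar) 1.315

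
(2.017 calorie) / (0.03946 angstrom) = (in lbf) 4.808e+11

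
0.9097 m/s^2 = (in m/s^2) 0.9097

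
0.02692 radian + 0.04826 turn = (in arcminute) 1135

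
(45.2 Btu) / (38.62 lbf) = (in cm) 2.776e+04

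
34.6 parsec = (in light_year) 112.9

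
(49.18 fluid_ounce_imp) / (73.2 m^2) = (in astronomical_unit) 1.276e-16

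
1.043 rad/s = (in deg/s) 59.76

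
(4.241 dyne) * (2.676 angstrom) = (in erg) 1.135e-07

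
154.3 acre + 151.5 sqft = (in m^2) 6.244e+05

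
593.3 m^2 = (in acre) 0.1466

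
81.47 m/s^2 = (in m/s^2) 81.47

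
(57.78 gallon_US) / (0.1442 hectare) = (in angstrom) 1.517e+06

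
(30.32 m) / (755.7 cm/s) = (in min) 0.06687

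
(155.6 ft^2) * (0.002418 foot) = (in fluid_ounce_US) 360.3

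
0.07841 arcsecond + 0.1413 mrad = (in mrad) 0.1417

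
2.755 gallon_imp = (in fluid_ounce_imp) 440.8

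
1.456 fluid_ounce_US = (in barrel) 0.0002708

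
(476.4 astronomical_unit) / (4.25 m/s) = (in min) 2.795e+11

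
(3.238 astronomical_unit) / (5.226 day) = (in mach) 3151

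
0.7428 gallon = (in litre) 2.812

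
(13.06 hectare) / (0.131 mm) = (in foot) 3.271e+09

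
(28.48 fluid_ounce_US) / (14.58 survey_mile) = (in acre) 8.87e-12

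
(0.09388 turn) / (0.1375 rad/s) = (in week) 7.093e-06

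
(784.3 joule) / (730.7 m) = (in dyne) 1.073e+05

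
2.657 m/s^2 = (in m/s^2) 2.657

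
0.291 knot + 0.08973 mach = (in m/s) 30.7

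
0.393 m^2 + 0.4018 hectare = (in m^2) 4018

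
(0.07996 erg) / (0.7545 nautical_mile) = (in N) 5.722e-12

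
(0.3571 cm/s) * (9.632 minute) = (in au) 1.38e-11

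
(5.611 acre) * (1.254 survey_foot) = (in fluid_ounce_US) 2.935e+08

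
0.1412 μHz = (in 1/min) 8.472e-06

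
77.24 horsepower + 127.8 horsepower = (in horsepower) 205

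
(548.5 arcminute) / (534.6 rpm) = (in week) 4.712e-09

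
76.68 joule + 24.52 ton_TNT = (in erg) 1.026e+18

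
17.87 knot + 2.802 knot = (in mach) 0.03123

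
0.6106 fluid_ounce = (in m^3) 1.806e-05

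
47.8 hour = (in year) 0.005457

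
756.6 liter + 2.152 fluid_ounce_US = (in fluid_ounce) 2.559e+04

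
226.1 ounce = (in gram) 6410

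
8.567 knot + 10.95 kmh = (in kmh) 26.82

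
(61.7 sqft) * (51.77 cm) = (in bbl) 18.67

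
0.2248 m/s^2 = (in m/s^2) 0.2248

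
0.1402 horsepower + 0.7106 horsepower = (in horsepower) 0.8508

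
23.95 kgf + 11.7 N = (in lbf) 55.43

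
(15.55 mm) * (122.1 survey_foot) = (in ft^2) 6.229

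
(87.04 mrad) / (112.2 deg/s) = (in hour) 1.235e-05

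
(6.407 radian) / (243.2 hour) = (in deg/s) 0.0004193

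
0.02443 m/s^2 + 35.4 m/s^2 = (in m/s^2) 35.42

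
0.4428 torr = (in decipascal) 590.4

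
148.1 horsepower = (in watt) 1.104e+05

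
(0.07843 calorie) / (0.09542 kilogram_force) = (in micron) 3.507e+05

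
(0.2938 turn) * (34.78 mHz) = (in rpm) 0.6131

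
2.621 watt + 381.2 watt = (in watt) 383.8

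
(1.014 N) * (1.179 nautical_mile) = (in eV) 1.382e+22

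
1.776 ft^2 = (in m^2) 0.165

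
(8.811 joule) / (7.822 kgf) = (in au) 7.678e-13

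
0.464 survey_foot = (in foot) 0.464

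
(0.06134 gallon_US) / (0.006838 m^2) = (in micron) 3.396e+04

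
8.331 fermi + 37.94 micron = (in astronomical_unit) 2.536e-16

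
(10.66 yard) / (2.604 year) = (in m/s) 1.187e-07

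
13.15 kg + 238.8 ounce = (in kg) 19.92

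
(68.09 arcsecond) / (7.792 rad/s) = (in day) 4.903e-10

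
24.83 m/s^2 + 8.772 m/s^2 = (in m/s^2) 33.6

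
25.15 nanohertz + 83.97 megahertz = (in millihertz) 8.397e+10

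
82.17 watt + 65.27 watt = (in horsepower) 0.1977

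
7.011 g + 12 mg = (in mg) 7023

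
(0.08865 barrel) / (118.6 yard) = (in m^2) 0.00013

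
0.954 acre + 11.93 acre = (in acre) 12.88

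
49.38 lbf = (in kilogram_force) 22.4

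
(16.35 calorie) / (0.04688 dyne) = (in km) 1.459e+05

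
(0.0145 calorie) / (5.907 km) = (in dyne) 1.027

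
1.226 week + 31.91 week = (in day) 232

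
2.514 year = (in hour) 2.202e+04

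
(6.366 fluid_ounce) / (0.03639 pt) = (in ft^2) 157.9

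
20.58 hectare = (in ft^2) 2.215e+06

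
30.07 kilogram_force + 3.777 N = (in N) 298.7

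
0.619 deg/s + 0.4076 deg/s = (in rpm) 0.1711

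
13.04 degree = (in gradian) 14.49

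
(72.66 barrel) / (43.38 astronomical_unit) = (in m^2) 1.78e-12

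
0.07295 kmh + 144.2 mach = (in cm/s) 4.91e+06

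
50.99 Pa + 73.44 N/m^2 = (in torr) 0.9333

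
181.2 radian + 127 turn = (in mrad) 9.792e+05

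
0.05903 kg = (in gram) 59.03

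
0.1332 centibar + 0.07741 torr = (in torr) 1.076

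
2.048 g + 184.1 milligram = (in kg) 0.002232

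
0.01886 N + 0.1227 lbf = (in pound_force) 0.1269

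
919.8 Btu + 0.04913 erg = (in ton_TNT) 0.0002319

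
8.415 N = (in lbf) 1.892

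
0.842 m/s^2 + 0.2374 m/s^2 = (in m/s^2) 1.079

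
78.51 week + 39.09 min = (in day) 549.6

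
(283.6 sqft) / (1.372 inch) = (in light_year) 7.991e-14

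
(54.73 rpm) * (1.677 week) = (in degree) 3.331e+08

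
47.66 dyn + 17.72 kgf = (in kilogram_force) 17.72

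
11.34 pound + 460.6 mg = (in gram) 5144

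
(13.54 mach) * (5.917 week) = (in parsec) 5.347e-07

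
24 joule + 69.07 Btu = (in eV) 4.55e+23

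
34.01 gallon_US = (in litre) 128.7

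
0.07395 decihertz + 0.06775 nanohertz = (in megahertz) 7.395e-09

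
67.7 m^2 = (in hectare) 0.00677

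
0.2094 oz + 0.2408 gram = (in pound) 0.01362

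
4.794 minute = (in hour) 0.0799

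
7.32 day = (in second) 6.324e+05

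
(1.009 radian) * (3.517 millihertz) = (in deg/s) 0.2033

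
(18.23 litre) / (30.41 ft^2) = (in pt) 18.29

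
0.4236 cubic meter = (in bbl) 2.664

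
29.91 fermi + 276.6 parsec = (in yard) 9.334e+18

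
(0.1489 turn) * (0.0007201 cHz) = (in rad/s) 6.737e-06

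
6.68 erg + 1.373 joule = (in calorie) 0.3282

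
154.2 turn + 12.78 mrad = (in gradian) 6.168e+04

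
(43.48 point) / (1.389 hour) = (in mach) 9.009e-09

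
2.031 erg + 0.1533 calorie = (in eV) 4.003e+18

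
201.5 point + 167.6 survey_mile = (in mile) 167.6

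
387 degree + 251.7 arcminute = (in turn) 1.087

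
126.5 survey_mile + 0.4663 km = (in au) 1.364e-06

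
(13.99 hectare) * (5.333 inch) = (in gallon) 5.006e+06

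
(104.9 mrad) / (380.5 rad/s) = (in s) 0.0002757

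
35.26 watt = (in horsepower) 0.04728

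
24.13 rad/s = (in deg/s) 1383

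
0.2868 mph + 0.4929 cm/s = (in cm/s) 13.31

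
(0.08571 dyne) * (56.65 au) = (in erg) 7.264e+13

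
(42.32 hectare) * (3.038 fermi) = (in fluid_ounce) 4.347e-05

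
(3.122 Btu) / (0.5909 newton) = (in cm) 5.574e+05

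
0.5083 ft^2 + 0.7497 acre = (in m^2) 3034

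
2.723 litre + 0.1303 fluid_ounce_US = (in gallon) 0.7204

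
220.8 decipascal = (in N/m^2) 22.08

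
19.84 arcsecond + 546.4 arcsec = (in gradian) 0.1748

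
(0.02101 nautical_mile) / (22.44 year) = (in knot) 1.069e-07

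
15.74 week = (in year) 0.3019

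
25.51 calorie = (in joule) 106.7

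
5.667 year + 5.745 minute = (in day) 2068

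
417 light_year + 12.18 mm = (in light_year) 417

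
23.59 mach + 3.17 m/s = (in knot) 1.562e+04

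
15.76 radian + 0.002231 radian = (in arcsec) 3.251e+06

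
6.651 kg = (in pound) 14.66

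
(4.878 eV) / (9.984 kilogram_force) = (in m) 7.982e-21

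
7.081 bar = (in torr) 5311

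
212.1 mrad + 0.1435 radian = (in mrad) 355.6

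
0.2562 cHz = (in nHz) 2.562e+06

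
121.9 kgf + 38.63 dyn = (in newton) 1195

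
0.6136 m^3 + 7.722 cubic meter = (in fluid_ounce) 2.819e+05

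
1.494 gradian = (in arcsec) 4841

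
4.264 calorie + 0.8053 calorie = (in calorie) 5.069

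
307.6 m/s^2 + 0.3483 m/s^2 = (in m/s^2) 307.9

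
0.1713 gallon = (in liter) 0.6484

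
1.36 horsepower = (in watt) 1014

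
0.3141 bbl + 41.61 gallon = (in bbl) 1.305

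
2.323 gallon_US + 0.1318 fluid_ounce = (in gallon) 2.324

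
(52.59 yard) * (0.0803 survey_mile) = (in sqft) 6.689e+04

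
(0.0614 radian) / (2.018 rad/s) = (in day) 3.522e-07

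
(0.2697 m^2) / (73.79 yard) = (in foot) 0.01311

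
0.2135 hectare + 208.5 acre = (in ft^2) 9.105e+06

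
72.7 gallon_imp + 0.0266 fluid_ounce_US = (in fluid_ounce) 1.118e+04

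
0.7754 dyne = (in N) 7.754e-06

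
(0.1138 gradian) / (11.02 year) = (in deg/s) 2.947e-10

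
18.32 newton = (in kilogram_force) 1.868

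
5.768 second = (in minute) 0.09613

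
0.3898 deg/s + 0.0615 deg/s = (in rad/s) 0.007877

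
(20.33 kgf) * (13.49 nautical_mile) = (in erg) 4.981e+13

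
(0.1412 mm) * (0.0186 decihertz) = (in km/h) 9.455e-07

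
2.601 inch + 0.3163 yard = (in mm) 355.3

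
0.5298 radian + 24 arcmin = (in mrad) 536.8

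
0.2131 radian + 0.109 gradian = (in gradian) 13.68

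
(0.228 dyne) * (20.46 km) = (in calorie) 0.01115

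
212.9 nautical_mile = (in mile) 245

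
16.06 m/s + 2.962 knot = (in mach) 0.05164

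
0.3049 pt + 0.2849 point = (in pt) 0.5898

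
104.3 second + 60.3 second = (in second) 164.6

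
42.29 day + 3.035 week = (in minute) 9.149e+04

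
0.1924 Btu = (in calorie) 48.52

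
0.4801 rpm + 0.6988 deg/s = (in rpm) 0.5966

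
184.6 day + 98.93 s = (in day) 184.6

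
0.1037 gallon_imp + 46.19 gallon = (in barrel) 1.103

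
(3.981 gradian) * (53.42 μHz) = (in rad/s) 3.341e-06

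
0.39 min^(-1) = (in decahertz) 0.00065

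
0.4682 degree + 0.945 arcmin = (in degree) 0.4839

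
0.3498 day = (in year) 0.0009584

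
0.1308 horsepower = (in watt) 97.54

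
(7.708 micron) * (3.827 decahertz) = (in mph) 0.0006599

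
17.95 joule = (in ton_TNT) 4.29e-09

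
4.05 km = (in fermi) 4.05e+18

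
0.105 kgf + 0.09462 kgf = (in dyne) 1.958e+05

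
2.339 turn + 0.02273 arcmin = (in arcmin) 5.052e+04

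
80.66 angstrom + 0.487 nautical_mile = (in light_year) 9.533e-14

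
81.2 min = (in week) 0.008056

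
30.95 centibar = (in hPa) 309.5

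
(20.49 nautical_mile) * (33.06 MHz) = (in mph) 2.806e+12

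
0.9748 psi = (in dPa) 6.721e+04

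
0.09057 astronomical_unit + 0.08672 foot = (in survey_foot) 4.445e+10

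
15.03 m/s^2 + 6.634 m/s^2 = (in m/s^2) 21.66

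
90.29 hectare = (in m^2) 9.029e+05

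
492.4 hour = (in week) 2.931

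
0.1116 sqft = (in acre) 2.562e-06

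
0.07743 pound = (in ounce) 1.239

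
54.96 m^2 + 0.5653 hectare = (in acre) 1.41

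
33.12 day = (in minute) 4.769e+04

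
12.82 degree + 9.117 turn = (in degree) 3295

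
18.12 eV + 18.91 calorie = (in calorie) 18.91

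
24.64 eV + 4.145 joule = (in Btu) 0.003929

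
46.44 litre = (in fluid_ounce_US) 1570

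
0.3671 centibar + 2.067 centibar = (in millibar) 24.34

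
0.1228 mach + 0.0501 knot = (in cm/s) 4184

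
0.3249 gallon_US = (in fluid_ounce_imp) 43.29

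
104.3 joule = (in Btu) 0.09886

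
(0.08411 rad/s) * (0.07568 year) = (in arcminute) 6.901e+08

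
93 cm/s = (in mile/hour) 2.08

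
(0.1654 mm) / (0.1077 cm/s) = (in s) 0.1536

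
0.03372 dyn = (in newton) 3.372e-07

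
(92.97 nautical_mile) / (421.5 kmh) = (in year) 4.663e-05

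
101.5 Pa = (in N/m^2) 101.5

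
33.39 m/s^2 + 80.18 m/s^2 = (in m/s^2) 113.6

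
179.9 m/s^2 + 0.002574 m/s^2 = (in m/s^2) 179.9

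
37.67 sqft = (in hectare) 0.00035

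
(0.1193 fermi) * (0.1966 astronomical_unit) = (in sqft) 3.777e-05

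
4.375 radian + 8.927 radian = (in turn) 2.117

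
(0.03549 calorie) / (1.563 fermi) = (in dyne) 9.5e+18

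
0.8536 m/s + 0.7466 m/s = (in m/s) 1.6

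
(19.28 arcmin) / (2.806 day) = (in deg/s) 1.325e-06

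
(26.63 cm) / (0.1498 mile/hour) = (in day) 4.603e-05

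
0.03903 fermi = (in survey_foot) 1.281e-16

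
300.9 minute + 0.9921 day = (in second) 1.038e+05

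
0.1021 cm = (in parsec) 3.309e-20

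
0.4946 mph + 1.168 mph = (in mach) 0.002183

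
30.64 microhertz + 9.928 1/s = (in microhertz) 9.928e+06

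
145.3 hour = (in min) 8718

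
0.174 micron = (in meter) 1.74e-07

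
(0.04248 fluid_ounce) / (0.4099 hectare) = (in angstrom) 3.065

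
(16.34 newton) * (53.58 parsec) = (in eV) 1.686e+38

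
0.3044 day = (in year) 0.000834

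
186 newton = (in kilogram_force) 18.97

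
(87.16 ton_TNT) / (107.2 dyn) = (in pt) 9.643e+17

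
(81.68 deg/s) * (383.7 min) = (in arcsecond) 6.77e+09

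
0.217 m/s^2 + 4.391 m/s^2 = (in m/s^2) 4.608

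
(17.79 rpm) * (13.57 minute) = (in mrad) 1.517e+06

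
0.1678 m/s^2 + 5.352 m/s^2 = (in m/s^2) 5.52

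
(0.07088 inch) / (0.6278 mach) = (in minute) 1.404e-07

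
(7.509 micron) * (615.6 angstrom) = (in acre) 1.142e-16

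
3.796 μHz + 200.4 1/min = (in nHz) 3.34e+09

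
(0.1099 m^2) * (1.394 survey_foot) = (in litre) 46.7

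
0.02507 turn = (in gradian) 10.03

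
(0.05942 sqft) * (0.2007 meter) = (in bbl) 0.006969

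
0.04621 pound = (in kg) 0.02096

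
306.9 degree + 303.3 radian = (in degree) 1.768e+04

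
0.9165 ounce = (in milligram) 2.598e+04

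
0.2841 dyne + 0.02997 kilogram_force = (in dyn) 2.939e+04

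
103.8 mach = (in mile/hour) 7.906e+04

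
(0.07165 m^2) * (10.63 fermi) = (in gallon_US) 2.012e-13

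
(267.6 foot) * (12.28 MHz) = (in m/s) 1.002e+09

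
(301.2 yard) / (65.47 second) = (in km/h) 15.14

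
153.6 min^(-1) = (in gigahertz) 2.56e-09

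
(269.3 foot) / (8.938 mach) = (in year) 8.552e-10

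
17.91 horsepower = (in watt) 1.336e+04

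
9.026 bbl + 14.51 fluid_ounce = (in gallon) 379.2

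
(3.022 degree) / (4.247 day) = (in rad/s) 1.437e-07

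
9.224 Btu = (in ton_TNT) 2.326e-06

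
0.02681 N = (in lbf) 0.006027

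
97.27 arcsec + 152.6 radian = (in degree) 8743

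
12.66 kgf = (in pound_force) 27.91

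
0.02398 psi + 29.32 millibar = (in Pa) 3097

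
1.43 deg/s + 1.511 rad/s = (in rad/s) 1.536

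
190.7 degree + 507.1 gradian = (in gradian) 719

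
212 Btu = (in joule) 2.237e+05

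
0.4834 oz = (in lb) 0.03021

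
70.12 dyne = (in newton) 0.0007012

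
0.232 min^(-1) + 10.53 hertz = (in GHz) 1.053e-08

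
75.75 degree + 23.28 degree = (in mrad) 1728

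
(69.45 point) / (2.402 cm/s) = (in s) 1.02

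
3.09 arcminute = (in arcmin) 3.09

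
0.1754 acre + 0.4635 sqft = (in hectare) 0.07099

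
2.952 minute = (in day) 0.00205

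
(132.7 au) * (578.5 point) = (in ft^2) 4.361e+13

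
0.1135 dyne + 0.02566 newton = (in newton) 0.02566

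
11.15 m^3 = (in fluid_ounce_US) 3.77e+05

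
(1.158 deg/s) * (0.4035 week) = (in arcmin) 1.696e+07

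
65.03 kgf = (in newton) 637.7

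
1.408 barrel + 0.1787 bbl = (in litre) 252.3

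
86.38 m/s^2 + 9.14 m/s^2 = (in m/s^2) 95.52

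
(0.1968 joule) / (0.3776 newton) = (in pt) 1477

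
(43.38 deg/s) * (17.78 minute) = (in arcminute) 2.777e+06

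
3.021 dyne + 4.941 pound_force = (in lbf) 4.941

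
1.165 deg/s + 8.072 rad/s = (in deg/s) 463.7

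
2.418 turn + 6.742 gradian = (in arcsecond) 3.156e+06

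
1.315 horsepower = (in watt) 980.6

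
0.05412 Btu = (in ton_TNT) 1.365e-08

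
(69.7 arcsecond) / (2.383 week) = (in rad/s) 2.345e-10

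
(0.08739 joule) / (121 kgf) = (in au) 4.923e-16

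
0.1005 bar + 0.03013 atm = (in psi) 1.9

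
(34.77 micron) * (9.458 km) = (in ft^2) 3.54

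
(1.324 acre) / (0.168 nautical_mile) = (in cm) 1722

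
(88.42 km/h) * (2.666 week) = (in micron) 3.96e+13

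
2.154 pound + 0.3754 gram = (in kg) 0.9774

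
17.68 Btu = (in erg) 1.865e+11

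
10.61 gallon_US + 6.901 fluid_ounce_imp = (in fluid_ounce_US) 1365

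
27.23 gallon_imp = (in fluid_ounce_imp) 4357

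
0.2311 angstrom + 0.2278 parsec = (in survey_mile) 4.368e+12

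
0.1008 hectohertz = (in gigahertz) 1.008e-08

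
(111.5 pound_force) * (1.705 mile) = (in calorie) 3.253e+05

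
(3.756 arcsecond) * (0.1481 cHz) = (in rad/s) 2.697e-08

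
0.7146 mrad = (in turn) 0.0001137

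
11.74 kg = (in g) 1.174e+04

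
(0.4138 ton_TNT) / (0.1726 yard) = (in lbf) 2.466e+09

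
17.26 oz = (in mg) 4.893e+05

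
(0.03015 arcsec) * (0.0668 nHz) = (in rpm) 9.324e-17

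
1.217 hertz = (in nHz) 1.217e+09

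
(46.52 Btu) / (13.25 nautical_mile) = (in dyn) 2e+05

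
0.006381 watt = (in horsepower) 8.557e-06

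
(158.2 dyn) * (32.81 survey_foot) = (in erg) 1.582e+05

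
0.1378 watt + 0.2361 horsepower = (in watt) 176.2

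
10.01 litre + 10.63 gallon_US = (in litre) 50.25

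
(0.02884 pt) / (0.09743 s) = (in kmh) 0.0003759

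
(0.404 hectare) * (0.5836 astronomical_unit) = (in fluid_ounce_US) 1.193e+19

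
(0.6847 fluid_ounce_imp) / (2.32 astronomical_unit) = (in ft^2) 6.034e-16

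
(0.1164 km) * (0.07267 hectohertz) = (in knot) 1644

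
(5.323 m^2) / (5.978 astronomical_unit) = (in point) 1.687e-08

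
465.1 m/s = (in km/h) 1674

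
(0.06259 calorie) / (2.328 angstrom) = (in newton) 1.125e+09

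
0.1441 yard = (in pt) 373.5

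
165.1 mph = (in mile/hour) 165.1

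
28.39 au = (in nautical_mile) 2.293e+09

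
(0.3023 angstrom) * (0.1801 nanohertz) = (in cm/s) 5.444e-19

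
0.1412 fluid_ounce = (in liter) 0.004176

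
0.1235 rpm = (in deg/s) 0.741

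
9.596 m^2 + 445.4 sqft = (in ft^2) 548.7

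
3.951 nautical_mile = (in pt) 2.074e+07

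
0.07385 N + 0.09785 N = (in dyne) 1.717e+04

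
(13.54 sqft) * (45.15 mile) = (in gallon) 2.415e+07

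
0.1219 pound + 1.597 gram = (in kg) 0.05689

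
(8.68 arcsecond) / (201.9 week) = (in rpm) 3.291e-12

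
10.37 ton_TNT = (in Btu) 4.112e+07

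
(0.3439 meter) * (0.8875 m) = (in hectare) 3.052e-05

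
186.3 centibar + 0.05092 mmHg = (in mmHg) 1397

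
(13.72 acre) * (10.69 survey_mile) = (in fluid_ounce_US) 3.23e+13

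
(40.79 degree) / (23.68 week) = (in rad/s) 4.971e-08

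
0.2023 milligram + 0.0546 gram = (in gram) 0.0548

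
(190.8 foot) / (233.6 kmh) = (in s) 0.8962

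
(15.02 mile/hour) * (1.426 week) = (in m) 5.791e+06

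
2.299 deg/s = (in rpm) 0.3832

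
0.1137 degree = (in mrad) 1.984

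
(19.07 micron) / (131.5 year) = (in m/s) 4.599e-15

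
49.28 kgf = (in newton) 483.3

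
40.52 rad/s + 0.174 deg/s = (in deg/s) 2322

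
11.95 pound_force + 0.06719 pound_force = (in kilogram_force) 5.451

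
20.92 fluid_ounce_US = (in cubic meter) 0.0006187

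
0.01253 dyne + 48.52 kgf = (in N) 475.8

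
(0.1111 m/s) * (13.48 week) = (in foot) 2.972e+06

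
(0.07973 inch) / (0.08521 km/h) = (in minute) 0.001426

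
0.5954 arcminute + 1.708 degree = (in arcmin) 103.1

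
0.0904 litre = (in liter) 0.0904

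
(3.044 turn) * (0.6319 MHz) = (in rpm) 1.154e+08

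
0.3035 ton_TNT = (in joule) 1.27e+09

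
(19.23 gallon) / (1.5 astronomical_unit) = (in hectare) 3.244e-17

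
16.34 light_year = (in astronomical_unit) 1.033e+06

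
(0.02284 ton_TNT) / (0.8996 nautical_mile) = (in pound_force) 1.289e+04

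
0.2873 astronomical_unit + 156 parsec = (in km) 4.814e+15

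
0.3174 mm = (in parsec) 1.029e-20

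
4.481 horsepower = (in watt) 3341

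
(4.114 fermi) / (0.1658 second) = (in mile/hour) 5.551e-14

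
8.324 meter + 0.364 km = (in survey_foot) 1222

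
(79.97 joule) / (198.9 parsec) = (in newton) 1.303e-17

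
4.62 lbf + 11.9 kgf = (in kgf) 14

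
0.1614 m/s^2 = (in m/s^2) 0.1614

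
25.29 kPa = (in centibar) 25.29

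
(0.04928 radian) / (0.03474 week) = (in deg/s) 0.0001344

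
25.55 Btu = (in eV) 1.683e+23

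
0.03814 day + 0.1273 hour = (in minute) 62.56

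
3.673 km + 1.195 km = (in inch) 1.917e+05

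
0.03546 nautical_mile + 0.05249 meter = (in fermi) 6.572e+16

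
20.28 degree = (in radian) 0.354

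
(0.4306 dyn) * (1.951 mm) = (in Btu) 7.963e-12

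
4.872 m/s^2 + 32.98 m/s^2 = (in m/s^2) 37.85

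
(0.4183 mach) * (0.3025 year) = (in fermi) 1.359e+24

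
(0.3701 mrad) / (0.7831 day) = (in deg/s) 3.134e-07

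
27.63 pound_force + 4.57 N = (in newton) 127.5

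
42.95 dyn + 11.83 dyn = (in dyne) 54.78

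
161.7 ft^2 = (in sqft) 161.7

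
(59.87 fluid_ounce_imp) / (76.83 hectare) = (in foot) 7.264e-09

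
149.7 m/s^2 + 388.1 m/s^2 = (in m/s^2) 537.8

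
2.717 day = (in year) 0.007444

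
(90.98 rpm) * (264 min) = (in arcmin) 5.188e+08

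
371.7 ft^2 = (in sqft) 371.7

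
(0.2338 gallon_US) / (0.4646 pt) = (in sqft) 58.12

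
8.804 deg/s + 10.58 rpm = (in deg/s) 72.28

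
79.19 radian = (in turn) 12.6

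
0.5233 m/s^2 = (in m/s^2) 0.5233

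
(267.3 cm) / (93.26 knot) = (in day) 6.448e-07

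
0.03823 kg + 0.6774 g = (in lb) 0.08578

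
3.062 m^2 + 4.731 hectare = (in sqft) 5.093e+05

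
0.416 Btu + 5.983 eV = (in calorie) 104.9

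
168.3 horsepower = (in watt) 1.255e+05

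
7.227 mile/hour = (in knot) 6.28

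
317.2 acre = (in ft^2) 1.382e+07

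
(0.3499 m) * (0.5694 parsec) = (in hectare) 6.148e+11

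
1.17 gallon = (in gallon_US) 1.17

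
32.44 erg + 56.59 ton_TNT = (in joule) 2.368e+11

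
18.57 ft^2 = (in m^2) 1.725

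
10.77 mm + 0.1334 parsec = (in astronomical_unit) 2.752e+04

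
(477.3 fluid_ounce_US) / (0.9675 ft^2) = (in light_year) 1.66e-17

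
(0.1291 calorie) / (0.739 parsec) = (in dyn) 2.369e-12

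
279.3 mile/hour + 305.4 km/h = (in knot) 407.6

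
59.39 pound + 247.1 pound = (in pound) 306.5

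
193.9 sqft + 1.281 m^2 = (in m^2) 19.29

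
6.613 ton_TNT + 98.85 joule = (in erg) 2.767e+17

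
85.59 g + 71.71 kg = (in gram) 7.18e+04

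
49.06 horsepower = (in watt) 3.658e+04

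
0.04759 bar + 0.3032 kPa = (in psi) 0.7342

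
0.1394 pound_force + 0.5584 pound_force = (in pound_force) 0.6978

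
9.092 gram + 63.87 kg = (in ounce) 2253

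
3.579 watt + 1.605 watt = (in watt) 5.184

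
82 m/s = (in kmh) 295.2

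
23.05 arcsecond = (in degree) 0.006403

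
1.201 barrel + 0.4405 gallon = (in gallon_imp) 42.37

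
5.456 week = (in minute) 5.5e+04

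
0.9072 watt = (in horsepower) 0.001217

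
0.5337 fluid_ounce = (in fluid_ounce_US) 0.5337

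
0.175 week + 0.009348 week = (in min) 1858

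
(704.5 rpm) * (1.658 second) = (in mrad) 1.223e+05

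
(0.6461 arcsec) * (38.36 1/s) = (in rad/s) 0.0001202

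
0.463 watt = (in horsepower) 0.0006209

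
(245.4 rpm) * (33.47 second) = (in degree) 4.928e+04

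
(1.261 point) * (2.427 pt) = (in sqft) 4.1e-06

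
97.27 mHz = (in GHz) 9.727e-11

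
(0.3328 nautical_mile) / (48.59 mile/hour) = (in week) 4.692e-05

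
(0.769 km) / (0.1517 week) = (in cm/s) 0.8382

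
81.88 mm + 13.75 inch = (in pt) 1222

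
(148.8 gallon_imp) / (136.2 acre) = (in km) 1.227e-09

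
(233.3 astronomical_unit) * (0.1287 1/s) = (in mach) 1.319e+10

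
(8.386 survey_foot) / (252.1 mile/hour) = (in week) 3.75e-08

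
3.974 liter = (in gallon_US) 1.05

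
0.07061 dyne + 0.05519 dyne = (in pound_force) 2.828e-07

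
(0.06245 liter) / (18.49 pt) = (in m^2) 0.009574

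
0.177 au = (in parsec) 8.581e-07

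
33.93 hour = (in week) 0.202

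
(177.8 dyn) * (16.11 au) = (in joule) 4.285e+09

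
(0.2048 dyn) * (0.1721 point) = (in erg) 0.001243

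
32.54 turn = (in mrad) 2.045e+05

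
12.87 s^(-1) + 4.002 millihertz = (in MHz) 1.287e-05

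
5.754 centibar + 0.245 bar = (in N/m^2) 3.025e+04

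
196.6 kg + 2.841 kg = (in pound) 439.7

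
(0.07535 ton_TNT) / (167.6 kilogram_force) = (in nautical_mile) 103.6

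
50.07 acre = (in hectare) 20.26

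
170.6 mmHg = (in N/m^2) 2.274e+04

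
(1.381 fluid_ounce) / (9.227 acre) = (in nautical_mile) 5.906e-13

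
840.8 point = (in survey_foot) 0.9731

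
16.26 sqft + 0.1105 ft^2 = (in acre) 0.0003758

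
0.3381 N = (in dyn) 3.381e+04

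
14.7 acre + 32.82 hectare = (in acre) 95.8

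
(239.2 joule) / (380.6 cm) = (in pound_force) 14.13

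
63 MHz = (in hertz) 6.3e+07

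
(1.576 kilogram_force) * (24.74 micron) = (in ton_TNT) 9.139e-14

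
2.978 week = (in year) 0.05711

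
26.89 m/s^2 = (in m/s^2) 26.89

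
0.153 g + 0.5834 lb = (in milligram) 2.648e+05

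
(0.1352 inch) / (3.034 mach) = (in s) 3.324e-06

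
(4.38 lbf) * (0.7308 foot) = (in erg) 4.34e+07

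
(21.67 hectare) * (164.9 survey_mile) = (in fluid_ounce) 1.945e+15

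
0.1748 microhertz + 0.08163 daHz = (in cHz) 81.63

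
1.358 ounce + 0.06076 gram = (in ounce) 1.36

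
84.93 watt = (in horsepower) 0.1139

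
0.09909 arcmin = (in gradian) 0.001835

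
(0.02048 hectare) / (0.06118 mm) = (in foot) 1.098e+07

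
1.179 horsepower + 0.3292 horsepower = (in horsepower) 1.508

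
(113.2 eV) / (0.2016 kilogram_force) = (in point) 2.6e-14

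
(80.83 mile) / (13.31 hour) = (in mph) 6.073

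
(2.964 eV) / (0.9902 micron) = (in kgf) 4.89e-14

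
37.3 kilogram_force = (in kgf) 37.3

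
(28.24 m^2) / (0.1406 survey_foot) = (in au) 4.405e-09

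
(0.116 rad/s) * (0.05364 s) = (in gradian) 0.3961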